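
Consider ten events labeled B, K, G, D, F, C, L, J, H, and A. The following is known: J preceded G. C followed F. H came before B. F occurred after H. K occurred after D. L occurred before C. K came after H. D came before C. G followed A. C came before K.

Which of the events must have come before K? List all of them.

Directly stated before K: C, D, and H.
F reaches K via F → C → K.
L reaches K via L → C → K.
No chain forces J (or any of the others) ahead of K.

C, D, F, H, L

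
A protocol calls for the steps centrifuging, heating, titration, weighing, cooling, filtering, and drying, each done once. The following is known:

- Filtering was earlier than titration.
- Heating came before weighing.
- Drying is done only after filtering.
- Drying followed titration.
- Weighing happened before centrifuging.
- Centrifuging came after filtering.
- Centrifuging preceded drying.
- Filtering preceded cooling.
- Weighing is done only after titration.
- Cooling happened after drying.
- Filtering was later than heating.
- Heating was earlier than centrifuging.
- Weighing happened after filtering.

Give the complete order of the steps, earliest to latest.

heating, filtering, titration, weighing, centrifuging, drying, cooling

The constraints fix every adjacent pair, so only one ordering works:
heating → filtering → titration → weighing → centrifuging → drying → cooling.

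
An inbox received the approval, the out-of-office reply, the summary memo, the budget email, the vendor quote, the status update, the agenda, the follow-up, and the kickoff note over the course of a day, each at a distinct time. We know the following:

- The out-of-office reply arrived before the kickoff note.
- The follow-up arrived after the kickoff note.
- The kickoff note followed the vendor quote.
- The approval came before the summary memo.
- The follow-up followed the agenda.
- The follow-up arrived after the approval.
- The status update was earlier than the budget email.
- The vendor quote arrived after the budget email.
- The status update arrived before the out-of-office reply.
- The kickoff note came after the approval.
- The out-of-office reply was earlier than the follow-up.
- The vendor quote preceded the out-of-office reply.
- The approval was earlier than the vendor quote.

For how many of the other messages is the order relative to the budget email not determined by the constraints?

Forced before the budget email: the status update; forced after the budget email: the follow-up, the kickoff note, the out-of-office reply, and the vendor quote.
That leaves the agenda, the approval, and the summary memo with no forced order relative to the budget email — 3.

3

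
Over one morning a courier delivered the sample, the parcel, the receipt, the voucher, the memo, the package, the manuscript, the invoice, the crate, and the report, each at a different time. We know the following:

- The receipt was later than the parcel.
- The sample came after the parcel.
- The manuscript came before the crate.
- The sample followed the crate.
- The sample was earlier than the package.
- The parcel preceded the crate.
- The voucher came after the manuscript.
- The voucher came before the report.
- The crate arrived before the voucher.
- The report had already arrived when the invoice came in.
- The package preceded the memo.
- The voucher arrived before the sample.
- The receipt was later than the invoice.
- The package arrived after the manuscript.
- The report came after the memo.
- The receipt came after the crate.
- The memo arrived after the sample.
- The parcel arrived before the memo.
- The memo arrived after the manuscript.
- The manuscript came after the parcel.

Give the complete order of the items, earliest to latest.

The constraints fix every adjacent pair, so only one ordering works:
the parcel → the manuscript → the crate → the voucher → the sample → the package → the memo → the report → the invoice → the receipt.

the parcel, the manuscript, the crate, the voucher, the sample, the package, the memo, the report, the invoice, the receipt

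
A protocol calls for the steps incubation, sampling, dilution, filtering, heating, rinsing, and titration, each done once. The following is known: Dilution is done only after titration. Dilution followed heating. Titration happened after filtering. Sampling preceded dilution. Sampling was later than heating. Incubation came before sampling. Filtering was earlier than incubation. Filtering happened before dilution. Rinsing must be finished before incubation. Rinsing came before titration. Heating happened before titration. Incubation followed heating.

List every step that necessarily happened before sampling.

filtering, heating, incubation, rinsing

Directly stated before sampling: heating and incubation.
Filtering reaches sampling via filtering → incubation → sampling.
Rinsing reaches sampling via rinsing → incubation → sampling.
No chain forces dilution (or any of the others) ahead of sampling.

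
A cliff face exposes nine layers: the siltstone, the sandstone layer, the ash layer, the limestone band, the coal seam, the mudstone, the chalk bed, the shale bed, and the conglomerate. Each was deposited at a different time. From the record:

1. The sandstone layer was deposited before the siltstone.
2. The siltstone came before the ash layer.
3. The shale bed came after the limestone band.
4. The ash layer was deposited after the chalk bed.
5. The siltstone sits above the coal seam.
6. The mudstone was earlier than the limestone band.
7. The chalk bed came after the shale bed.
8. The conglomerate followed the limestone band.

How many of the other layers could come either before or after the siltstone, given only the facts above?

5

Forced before the siltstone: the coal seam and the sandstone layer; forced after the siltstone: the ash layer.
That leaves the chalk bed, the conglomerate, the limestone band, the mudstone, and the shale bed with no forced order relative to the siltstone — 5.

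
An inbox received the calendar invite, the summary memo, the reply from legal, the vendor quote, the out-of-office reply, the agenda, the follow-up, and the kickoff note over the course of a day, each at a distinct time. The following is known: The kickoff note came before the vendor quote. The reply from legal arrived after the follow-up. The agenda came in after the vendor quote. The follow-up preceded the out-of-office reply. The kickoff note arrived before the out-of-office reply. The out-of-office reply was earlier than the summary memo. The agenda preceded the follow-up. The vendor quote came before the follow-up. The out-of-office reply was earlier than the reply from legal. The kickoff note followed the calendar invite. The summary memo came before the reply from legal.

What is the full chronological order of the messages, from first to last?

The constraints fix every adjacent pair, so only one ordering works:
the calendar invite → the kickoff note → the vendor quote → the agenda → the follow-up → the out-of-office reply → the summary memo → the reply from legal.

the calendar invite, the kickoff note, the vendor quote, the agenda, the follow-up, the out-of-office reply, the summary memo, the reply from legal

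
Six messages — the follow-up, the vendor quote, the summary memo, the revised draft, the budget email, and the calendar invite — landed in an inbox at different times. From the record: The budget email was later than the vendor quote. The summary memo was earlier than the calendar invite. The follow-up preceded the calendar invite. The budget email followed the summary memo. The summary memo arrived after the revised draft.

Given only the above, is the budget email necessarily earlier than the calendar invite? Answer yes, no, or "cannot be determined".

cannot be determined

No chain of stated constraints runs from the budget email to the calendar invite, and none runs from the calendar invite to the budget email either.
So the relative order of the budget email and the calendar invite is not fixed by the given facts.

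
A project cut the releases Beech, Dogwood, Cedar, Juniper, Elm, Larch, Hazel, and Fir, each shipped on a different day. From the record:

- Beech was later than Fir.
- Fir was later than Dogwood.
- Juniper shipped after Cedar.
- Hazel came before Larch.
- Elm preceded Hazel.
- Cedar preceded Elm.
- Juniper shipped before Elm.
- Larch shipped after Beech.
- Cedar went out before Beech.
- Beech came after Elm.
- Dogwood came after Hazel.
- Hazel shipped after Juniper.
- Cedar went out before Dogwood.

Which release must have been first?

Cedar has a chain of constraints placing it before every other release, so Cedar must be first.

Cedar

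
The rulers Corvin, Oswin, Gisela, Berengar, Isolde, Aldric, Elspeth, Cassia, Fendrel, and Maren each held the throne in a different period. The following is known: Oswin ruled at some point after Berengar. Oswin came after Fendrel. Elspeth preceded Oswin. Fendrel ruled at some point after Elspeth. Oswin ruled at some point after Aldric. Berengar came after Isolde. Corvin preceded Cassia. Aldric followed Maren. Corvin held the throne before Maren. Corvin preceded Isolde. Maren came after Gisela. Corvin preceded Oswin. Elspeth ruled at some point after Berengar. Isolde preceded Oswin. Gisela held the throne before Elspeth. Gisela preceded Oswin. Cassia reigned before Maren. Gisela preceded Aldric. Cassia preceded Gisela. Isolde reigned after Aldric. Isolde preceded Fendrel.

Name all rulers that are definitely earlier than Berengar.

Directly stated before Berengar: Isolde.
Aldric reaches Berengar via Aldric → Isolde → Berengar.
Cassia reaches Berengar via Cassia → Maren → Aldric → Isolde → Berengar.
Corvin reaches Berengar via Corvin → Isolde → Berengar.
Likewise Gisela and Maren each reach Berengar by chaining the stated constraints.

Aldric, Cassia, Corvin, Gisela, Isolde, Maren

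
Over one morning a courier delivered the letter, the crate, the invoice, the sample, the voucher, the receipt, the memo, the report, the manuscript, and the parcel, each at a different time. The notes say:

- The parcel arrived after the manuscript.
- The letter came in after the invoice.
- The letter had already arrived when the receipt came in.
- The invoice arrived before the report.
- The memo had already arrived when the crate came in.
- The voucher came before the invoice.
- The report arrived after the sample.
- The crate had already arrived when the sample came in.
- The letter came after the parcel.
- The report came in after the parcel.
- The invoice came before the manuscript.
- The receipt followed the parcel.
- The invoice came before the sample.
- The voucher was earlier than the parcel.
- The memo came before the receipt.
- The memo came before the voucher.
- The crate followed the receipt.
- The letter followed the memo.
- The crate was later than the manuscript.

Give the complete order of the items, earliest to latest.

The constraints fix every adjacent pair, so only one ordering works:
the memo → the voucher → the invoice → the manuscript → the parcel → the letter → the receipt → the crate → the sample → the report.

the memo, the voucher, the invoice, the manuscript, the parcel, the letter, the receipt, the crate, the sample, the report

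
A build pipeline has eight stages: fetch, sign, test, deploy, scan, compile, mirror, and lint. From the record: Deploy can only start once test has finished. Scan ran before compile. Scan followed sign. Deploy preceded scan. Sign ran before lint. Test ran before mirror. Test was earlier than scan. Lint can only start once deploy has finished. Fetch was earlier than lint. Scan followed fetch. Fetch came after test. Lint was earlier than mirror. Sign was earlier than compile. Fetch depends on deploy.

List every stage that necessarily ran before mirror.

deploy, fetch, lint, sign, test

Directly stated before mirror: lint and test.
Deploy reaches mirror via deploy → lint → mirror.
Fetch reaches mirror via fetch → lint → mirror.
Sign reaches mirror via sign → lint → mirror.
No chain forces compile (or any of the others) ahead of mirror.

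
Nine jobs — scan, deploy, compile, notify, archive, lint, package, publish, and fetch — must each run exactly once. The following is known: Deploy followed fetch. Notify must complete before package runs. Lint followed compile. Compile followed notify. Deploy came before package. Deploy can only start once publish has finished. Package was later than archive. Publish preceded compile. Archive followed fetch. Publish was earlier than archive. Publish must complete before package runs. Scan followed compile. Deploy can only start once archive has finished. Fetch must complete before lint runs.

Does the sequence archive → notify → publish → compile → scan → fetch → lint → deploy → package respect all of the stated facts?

The constraints require fetch before archive, but in the proposed sequence archive appears ahead of fetch. That one violation is enough.

no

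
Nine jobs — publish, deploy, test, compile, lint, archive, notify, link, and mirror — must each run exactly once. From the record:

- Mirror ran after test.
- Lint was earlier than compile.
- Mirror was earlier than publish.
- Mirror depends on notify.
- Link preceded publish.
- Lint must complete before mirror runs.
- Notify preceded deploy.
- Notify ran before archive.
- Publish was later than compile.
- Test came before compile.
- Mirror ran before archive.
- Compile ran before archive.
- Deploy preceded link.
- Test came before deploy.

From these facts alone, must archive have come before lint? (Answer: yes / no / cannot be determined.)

Tracing the constraints gives lint → mirror → archive, so lint must come before archive.
That means archive cannot be before lint.

no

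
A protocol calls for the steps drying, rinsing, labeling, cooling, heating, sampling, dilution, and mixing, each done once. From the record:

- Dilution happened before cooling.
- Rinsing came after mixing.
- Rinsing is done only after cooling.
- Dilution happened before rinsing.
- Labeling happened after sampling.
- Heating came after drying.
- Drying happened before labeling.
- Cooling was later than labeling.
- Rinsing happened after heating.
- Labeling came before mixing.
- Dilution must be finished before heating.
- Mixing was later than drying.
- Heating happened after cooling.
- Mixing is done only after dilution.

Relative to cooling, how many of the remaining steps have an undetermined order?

Forced before cooling: dilution, drying, labeling, and sampling; forced after cooling: heating and rinsing.
That leaves mixing with no forced order relative to cooling — 1.

1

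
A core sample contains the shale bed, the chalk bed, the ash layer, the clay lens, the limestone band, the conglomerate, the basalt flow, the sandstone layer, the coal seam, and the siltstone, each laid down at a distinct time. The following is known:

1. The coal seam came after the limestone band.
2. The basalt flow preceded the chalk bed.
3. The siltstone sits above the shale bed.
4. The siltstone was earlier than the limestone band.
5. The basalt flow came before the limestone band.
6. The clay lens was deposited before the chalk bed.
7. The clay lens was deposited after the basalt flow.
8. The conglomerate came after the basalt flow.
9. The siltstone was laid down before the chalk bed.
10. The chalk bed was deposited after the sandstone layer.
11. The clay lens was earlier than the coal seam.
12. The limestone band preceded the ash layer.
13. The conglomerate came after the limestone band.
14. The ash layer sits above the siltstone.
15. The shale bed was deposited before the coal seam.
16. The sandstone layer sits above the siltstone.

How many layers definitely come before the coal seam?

Directly stated before the coal seam: the clay lens, the limestone band, and the shale bed.
The basalt flow reaches the coal seam via the basalt flow → the limestone band → the coal seam.
The siltstone reaches the coal seam via the siltstone → the limestone band → the coal seam.
No chain forces the ash layer (or any of the others) ahead of the coal seam.
That's the basalt flow, the clay lens, the limestone band, the shale bed, and the siltstone — 5 in all.

5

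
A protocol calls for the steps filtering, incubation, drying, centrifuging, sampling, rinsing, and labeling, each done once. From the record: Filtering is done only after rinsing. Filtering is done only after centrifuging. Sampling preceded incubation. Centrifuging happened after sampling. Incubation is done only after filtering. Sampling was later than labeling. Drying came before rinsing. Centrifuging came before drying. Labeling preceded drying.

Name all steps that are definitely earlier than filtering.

Directly stated before filtering: centrifuging and rinsing.
Drying reaches filtering via drying → rinsing → filtering.
Labeling reaches filtering via labeling → sampling → centrifuging → filtering.
Sampling reaches filtering via sampling → centrifuging → filtering.

centrifuging, drying, labeling, rinsing, sampling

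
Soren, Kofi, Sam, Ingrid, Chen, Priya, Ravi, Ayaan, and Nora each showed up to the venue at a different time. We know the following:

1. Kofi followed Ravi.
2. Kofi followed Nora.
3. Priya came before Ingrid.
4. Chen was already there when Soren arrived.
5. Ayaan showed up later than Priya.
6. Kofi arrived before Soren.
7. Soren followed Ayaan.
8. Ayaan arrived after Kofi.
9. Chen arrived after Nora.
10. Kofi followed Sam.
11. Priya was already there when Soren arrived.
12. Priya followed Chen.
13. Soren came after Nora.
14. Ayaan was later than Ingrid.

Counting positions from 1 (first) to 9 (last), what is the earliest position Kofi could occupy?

Nora, Ravi, and Sam must all come before Kofi — 3 forced predecessors.
Nothing else is forced ahead of Kofi, so their earliest slot is position 3 + 1 = 4.

4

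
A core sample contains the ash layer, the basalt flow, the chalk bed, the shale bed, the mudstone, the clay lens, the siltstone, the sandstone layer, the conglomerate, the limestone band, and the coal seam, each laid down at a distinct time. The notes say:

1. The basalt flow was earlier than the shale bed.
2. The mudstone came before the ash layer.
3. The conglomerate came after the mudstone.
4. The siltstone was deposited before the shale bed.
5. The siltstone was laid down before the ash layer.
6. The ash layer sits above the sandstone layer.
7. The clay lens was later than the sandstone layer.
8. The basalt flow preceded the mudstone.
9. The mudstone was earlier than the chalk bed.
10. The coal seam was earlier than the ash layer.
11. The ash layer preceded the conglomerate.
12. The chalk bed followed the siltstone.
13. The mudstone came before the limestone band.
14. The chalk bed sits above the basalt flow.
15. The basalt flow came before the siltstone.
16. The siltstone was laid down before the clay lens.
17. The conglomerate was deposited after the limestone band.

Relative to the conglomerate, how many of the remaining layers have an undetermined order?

3

Forced before the conglomerate: the ash layer, the basalt flow, the coal seam, the limestone band, the mudstone, the sandstone layer, and the siltstone.
That leaves the chalk bed, the clay lens, and the shale bed with no forced order relative to the conglomerate — 3.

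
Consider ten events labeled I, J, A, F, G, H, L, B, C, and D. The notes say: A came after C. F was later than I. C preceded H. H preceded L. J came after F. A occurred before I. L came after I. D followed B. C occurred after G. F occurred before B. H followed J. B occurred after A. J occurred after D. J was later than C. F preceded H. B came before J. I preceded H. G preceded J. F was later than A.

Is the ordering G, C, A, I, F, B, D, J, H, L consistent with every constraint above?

Check each stated constraint against the proposed order — e.g. C is ahead of H; G is ahead of J. Every pair is in the required order; nothing is violated.

yes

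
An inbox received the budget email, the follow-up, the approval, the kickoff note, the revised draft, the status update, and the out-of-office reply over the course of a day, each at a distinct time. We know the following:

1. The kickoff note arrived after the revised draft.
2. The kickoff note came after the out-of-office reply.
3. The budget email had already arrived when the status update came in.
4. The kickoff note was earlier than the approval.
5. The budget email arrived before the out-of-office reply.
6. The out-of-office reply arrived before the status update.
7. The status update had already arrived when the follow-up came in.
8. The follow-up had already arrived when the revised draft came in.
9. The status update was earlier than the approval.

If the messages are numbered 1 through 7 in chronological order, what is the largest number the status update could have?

The status update must come before the approval, the follow-up, the kickoff note, and the revised draft — 4 messages forced after it.
Everything else can be placed before the status update in some valid order, so the status update can sit as late as position 7 − 4 = 3.

3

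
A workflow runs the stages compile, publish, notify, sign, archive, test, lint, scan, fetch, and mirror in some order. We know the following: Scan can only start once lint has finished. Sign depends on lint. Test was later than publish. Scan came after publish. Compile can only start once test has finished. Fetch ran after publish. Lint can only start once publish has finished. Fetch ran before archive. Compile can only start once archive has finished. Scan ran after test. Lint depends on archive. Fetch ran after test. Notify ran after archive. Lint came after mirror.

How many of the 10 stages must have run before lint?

Directly stated before lint: archive, mirror, and publish.
Fetch reaches lint via fetch → archive → lint.
Test reaches lint via test → fetch → archive → lint.
That's archive, fetch, mirror, publish, and test — 5 in all.

5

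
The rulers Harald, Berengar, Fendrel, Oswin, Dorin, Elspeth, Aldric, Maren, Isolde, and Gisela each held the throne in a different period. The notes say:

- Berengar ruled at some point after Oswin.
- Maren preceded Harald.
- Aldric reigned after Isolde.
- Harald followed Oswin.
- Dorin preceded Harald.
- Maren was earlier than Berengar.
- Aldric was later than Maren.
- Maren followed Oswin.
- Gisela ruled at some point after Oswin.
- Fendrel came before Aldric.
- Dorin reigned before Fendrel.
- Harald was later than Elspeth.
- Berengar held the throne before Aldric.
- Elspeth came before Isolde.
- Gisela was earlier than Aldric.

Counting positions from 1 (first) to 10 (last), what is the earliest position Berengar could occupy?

Maren and Oswin must both come before Berengar — 2 forced predecessors.
Nothing else is forced ahead of Berengar, so their earliest slot is position 2 + 1 = 3.

3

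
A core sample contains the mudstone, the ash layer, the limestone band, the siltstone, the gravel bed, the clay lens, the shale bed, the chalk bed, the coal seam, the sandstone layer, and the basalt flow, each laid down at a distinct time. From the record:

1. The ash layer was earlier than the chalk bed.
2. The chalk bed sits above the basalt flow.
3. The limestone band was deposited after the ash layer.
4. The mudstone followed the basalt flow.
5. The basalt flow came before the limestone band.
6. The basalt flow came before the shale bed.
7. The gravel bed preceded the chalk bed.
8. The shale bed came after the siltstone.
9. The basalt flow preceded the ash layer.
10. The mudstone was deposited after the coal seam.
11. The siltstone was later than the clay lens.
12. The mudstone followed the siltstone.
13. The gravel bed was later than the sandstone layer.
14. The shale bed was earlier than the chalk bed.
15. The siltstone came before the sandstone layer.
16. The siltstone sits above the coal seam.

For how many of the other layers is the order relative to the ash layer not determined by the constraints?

Forced before the ash layer: the basalt flow; forced after the ash layer: the chalk bed and the limestone band.
That leaves the clay lens, the coal seam, the gravel bed, the mudstone, the sandstone layer, the shale bed, and the siltstone with no forced order relative to the ash layer — 7.

7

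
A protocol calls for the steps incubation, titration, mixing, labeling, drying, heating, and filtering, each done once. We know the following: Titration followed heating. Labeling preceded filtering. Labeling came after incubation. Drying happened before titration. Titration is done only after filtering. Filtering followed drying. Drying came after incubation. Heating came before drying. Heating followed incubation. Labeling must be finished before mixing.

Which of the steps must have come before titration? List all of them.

drying, filtering, heating, incubation, labeling

Directly stated before titration: drying, filtering, and heating.
Incubation reaches titration via incubation → drying → titration.
Labeling reaches titration via labeling → filtering → titration.
No chain forces mixing ahead of titration.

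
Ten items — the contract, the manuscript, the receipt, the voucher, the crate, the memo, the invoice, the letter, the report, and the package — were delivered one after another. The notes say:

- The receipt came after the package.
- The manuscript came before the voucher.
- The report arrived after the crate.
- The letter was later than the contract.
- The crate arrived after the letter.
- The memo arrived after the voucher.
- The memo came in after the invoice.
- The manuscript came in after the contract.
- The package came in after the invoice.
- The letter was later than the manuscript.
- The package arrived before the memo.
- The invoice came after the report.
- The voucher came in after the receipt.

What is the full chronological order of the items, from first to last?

The constraints fix every adjacent pair, so only one ordering works:
the contract → the manuscript → the letter → the crate → the report → the invoice → the package → the receipt → the voucher → the memo.

the contract, the manuscript, the letter, the crate, the report, the invoice, the package, the receipt, the voucher, the memo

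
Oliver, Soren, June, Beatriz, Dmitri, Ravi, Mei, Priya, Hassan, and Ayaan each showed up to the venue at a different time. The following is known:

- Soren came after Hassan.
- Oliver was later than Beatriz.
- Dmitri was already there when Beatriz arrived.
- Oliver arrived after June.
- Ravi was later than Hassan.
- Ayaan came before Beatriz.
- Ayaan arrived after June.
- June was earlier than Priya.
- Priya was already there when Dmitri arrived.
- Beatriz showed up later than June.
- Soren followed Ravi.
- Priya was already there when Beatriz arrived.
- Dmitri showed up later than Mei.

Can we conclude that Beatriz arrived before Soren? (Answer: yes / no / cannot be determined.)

cannot be determined

No chain of stated constraints runs from Beatriz to Soren, and none runs from Soren to Beatriz either.
So the relative order of Beatriz and Soren is not fixed by the given facts.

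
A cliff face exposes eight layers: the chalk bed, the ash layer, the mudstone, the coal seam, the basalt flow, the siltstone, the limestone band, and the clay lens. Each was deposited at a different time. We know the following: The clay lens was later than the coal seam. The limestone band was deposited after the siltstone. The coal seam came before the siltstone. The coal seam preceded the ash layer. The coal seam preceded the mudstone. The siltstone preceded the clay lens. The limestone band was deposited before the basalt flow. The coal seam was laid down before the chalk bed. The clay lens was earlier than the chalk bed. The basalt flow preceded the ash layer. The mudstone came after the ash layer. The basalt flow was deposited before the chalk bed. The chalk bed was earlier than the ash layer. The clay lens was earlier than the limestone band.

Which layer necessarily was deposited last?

the mudstone

Every other layer has a chain of constraints placing it before the mudstone, so the mudstone is last.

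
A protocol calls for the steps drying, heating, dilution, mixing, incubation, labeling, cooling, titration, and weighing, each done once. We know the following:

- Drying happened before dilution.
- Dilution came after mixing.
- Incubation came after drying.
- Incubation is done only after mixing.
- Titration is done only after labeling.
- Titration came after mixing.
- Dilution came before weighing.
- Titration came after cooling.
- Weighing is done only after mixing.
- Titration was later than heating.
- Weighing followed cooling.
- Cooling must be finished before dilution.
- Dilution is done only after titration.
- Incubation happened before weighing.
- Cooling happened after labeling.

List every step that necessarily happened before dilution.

Directly stated before dilution: cooling, drying, mixing, and titration.
Heating reaches dilution via heating → titration → dilution.
Labeling reaches dilution via labeling → cooling → dilution.
No chain forces weighing (or any of the others) ahead of dilution.

cooling, drying, heating, labeling, mixing, titration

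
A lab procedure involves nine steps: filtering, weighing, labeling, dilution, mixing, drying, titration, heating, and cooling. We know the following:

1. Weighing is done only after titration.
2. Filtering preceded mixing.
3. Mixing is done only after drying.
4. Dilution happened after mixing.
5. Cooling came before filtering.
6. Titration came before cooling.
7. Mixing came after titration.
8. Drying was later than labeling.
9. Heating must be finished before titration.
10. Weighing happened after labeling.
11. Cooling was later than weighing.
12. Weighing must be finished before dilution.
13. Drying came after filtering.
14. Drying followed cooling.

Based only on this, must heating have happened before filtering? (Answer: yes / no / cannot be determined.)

yes

Chain the constraints: heating → titration → cooling → filtering. Each link is directly stated, so heating comes before filtering.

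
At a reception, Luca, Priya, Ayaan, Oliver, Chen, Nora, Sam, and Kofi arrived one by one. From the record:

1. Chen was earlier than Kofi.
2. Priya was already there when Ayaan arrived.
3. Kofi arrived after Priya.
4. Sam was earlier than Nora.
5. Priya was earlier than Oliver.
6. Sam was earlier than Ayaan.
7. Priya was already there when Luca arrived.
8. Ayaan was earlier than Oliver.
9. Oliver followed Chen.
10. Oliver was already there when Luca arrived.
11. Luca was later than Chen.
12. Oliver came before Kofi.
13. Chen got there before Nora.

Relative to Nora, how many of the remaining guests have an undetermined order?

5

Forced before Nora: Chen and Sam.
That leaves Ayaan, Kofi, Luca, Oliver, and Priya with no forced order relative to Nora — 5.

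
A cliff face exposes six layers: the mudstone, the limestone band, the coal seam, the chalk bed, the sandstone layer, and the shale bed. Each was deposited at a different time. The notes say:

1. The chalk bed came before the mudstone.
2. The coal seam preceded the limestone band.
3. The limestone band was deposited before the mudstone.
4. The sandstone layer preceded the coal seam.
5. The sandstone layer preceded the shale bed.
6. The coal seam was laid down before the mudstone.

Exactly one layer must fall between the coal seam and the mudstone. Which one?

the limestone band

Tracing the constraints gives the coal seam → the limestone band → the mudstone, so the limestone band sits after the coal seam and before the mudstone.
No other layer is forced both after the coal seam and before the mudstone.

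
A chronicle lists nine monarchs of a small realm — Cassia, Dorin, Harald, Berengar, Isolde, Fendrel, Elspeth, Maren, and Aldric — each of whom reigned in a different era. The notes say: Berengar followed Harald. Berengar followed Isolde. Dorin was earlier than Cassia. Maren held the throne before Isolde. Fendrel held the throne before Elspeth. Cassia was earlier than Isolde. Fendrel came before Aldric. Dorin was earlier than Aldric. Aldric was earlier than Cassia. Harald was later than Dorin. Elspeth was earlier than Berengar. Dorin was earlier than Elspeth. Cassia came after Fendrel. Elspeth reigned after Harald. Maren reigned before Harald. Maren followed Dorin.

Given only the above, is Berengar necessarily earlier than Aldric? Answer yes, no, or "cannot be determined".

no

Tracing the constraints gives Aldric → Cassia → Isolde → Berengar, so Aldric must come before Berengar.
That means Berengar cannot be before Aldric.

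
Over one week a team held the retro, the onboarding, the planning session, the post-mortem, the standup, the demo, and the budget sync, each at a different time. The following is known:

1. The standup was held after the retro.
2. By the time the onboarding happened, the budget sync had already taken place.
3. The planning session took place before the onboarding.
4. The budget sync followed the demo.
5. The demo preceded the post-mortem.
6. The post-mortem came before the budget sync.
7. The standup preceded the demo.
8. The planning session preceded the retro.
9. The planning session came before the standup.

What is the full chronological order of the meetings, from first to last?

the planning session, the retro, the standup, the demo, the post-mortem, the budget sync, the onboarding

The constraints fix every adjacent pair, so only one ordering works:
the planning session → the retro → the standup → the demo → the post-mortem → the budget sync → the onboarding.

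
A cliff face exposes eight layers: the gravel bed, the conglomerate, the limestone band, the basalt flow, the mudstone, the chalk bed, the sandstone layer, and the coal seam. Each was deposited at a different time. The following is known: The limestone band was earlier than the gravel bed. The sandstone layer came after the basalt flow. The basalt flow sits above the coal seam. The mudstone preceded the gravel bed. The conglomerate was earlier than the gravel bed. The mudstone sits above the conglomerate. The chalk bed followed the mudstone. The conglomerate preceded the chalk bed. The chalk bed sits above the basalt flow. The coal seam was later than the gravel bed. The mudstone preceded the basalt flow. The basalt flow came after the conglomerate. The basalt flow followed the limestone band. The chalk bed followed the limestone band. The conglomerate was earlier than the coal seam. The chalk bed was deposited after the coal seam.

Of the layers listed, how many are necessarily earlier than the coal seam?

4

Directly stated before the coal seam: the conglomerate and the gravel bed.
The limestone band reaches the coal seam via the limestone band → the gravel bed → the coal seam.
The mudstone reaches the coal seam via the mudstone → the gravel bed → the coal seam.
No chain forces the sandstone layer (or any of the others) ahead of the coal seam.
That's the conglomerate, the gravel bed, the limestone band, and the mudstone — 4 in all.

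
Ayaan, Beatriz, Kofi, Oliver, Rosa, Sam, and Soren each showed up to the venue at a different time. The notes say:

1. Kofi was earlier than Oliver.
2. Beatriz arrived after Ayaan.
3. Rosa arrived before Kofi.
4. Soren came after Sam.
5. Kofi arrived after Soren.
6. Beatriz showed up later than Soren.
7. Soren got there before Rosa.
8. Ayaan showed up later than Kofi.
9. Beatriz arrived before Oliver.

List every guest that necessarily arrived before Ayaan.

Directly stated before Ayaan: Kofi.
Rosa reaches Ayaan via Rosa → Kofi → Ayaan.
Sam reaches Ayaan via Sam → Soren → Kofi → Ayaan.
Soren reaches Ayaan via Soren → Kofi → Ayaan.
No chain forces Beatriz (or any of the others) ahead of Ayaan.

Kofi, Rosa, Sam, Soren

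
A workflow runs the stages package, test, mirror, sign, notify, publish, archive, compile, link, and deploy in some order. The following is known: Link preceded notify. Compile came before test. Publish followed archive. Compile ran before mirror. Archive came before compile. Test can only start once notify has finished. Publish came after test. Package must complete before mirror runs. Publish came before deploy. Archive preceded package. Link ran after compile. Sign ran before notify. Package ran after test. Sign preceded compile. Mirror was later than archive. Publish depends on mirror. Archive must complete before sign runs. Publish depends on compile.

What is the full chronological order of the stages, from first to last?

The constraints fix every adjacent pair, so only one ordering works:
archive → sign → compile → link → notify → test → package → mirror → publish → deploy.

archive, sign, compile, link, notify, test, package, mirror, publish, deploy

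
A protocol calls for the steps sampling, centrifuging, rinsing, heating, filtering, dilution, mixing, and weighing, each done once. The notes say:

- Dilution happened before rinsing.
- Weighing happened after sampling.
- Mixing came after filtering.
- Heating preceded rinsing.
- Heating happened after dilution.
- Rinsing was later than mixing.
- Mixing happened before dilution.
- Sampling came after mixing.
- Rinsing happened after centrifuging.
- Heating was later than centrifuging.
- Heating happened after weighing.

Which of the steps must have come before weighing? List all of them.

Directly stated before weighing: sampling.
Filtering reaches weighing via filtering → mixing → sampling → weighing.
Mixing reaches weighing via mixing → sampling → weighing.
No chain forces centrifuging (or any of the others) ahead of weighing.

filtering, mixing, sampling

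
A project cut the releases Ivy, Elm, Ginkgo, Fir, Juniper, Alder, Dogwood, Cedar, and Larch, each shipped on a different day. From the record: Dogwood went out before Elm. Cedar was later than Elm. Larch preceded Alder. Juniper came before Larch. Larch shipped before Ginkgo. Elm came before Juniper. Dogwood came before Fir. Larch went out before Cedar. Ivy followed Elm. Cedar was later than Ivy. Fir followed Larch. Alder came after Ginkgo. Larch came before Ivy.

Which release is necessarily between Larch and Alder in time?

Tracing the constraints gives Larch → Ginkgo → Alder, so Ginkgo sits after Larch and before Alder.
No other release is forced both after Larch and before Alder.

Ginkgo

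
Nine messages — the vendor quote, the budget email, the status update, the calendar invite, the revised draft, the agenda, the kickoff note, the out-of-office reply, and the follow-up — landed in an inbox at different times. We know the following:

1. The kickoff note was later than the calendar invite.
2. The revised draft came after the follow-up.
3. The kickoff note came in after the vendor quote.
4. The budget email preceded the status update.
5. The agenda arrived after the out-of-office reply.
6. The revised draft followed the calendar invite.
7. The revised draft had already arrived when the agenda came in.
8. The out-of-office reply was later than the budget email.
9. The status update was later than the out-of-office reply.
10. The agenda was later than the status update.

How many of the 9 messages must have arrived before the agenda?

Directly stated before the agenda: the out-of-office reply, the revised draft, and the status update.
The budget email reaches the agenda via the budget email → the status update → the agenda.
The calendar invite reaches the agenda via the calendar invite → the revised draft → the agenda.
The follow-up reaches the agenda via the follow-up → the revised draft → the agenda.
That's the budget email, the calendar invite, the follow-up, the out-of-office reply, the revised draft, and the status update — 6 in all.

6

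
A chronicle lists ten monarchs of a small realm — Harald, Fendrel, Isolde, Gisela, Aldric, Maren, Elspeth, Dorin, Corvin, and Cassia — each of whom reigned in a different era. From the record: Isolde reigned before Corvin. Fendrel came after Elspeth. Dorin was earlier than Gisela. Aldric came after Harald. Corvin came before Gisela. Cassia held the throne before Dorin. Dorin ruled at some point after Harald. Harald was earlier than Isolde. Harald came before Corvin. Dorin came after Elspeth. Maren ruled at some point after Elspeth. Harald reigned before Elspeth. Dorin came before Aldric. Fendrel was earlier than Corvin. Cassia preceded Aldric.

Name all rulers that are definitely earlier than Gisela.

Cassia, Corvin, Dorin, Elspeth, Fendrel, Harald, Isolde

Directly stated before Gisela: Corvin and Dorin.
Cassia reaches Gisela via Cassia → Dorin → Gisela.
Elspeth reaches Gisela via Elspeth → Dorin → Gisela.
Fendrel reaches Gisela via Fendrel → Corvin → Gisela.
Likewise Harald and Isolde each reach Gisela by chaining the stated constraints.
No chain forces Aldric (or any of the others) ahead of Gisela.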